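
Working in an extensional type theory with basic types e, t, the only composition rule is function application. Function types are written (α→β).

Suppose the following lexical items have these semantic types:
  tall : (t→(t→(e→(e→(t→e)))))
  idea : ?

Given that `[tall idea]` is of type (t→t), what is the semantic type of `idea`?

((t→(t→(e→(e→(t→e)))))→(t→t))

[tall idea] is required to be (t→t). tall : (t→(t→(e→(e→(t→e))))) cannot yield (t→t) as functor, so idea : ((t→(t→(e→(e→(t→e)))))→(t→t)).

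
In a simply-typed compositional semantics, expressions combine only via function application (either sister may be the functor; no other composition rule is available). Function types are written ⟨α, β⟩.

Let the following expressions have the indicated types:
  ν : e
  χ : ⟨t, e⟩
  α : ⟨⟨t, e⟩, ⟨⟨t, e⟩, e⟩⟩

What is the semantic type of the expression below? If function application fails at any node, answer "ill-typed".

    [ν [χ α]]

ill-typed

At [χ α], α : ⟨⟨t, e⟩, ⟨⟨t, e⟩, e⟩⟩ takes χ : ⟨t, e⟩, giving ⟨⟨t, e⟩, e⟩.
At [ν [χ α]]: neither e nor ⟨⟨t, e⟩, e⟩ can take the other as argument; the node is ill-typed.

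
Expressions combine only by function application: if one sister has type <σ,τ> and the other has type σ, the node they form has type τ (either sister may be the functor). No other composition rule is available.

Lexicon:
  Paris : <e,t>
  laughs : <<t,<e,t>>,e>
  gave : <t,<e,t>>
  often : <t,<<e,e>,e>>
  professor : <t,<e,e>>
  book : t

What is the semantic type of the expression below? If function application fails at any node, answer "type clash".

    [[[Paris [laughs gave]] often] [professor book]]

e

[laughs gave] — laughs of type <<t,<e,t>>,e> combines with gave of type <t,<e,t>>: type e.
[Paris [laughs gave]] — Paris of type <e,t> combines with [laughs gave] of type e: type t.
[[Paris [laughs gave]] often] — often of type <t,<<e,e>,e>> combines with [Paris [laughs gave]] of type t: type <<e,e>,e>.
[professor book] — professor of type <t,<e,e>> combines with book of type t: type <e,e>.
[[[Paris [laughs gave]] often] [professor book]] — [[Paris [laughs gave]] often] of type <<e,e>,e> combines with [professor book] of type <e,e>: type e.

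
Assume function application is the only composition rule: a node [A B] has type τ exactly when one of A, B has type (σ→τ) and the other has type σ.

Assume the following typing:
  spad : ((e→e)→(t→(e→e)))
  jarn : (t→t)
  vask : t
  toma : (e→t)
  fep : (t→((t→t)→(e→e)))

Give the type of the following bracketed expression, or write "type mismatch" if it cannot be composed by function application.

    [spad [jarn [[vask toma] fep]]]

type mismatch

[vask toma]: t and (e→t) cannot combine by function application — type clash.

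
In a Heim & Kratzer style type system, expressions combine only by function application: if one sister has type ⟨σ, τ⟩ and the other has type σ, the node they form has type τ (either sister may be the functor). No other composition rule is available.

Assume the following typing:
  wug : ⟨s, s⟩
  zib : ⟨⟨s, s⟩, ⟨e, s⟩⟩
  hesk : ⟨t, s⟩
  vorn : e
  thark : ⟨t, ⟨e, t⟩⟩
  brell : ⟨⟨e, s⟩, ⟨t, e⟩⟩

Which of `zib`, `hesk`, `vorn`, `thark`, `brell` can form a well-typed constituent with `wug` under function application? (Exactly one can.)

zib — combines: zib : ⟨⟨s, s⟩, ⟨e, s⟩⟩ takes wug : ⟨s, s⟩ as argument, giving ⟨e, s⟩.
hesk : ⟨t, s⟩ — no; wug wants s, and hesk wants t.
vorn : e — no; wug wants s, and vorn wants nothing (atomic).
thark : ⟨t, ⟨e, t⟩⟩ — no; wug wants s, and thark wants t.
brell : ⟨⟨e, s⟩, ⟨t, e⟩⟩ — no; wug wants s, and brell wants ⟨e, s⟩.

zib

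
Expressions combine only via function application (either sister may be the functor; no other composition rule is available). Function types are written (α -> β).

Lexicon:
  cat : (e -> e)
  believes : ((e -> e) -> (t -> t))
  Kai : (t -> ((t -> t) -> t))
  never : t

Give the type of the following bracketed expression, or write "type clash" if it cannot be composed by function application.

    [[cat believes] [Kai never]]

At [cat believes], believes : ((e -> e) -> (t -> t)) takes cat : (e -> e), giving (t -> t).
At [Kai never], Kai : (t -> ((t -> t) -> t)) takes never : t, giving ((t -> t) -> t).
At [[cat believes] [Kai never]], [Kai never] : ((t -> t) -> t) takes [cat believes] : (t -> t), giving t.

t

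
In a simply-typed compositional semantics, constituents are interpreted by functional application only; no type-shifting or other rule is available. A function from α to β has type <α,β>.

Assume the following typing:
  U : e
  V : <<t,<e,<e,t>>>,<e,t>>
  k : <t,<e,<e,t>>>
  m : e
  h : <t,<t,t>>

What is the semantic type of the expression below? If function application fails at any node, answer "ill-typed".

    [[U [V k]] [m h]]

[V k]: V is <<t,<e,<e,t>>>,<e,t>>, k is <t,<e,<e,t>>>; result <e,t>.
[U [V k]]: [V k] is <e,t>, U is e; result t.
[m h]: e and <t,<t,t>> cannot combine by function application — type clash.

ill-typed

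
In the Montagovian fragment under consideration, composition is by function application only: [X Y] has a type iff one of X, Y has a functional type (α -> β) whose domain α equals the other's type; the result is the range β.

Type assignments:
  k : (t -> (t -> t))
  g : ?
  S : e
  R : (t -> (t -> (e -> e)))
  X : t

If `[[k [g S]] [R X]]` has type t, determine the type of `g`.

(e -> ((t -> (t -> t)) -> ((t -> (e -> e)) -> t)))

For [[k [g S]] [R X]] to have type t with [R X] of type (t -> (e -> e)), [k [g S]] must be the function: [k [g S]] : ((t -> (e -> e)) -> t).
For [k [g S]] to have type ((t -> (e -> e)) -> t) with k of type (t -> (t -> t)), [g S] must be the function: [g S] : ((t -> (t -> t)) -> ((t -> (e -> e)) -> t)).
For [g S] to have type ((t -> (t -> t)) -> ((t -> (e -> e)) -> t)) with S of type e, g must be the function: g : (e -> ((t -> (t -> t)) -> ((t -> (e -> e)) -> t))).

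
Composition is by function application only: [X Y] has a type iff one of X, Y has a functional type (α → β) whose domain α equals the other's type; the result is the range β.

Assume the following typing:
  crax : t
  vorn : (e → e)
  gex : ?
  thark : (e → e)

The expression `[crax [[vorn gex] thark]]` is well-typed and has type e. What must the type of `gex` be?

At [crax [[vorn gex] thark]] (required: e): crax is t, which is not a function with range e; hence [[vorn gex] thark] is the functor — type (t → e).
At [[vorn gex] thark] (required: (t → e)): thark is (e → e), which is not a function with range (t → e); hence [vorn gex] is the functor — type ((e → e) → (t → e)).
At [vorn gex] (required: ((e → e) → (t → e))): vorn is (e → e), which is not a function with range ((e → e) → (t → e)); hence gex is the functor — type ((e → e) → ((e → e) → (t → e))).

((e → e) → ((e → e) → (t → e)))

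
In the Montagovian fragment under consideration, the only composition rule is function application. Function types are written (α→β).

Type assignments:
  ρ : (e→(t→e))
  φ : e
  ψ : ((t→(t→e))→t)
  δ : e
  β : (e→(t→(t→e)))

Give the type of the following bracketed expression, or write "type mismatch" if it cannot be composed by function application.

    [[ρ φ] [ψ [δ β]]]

[ρ φ]: functor ρ : (e→(t→e)), argument φ : e; result (t→e).
[δ β]: functor β : (e→(t→(t→e))), argument δ : e; result (t→(t→e)).
[ψ [δ β]]: functor ψ : ((t→(t→e))→t), argument [δ β] : (t→(t→e)); result t.
[[ρ φ] [ψ [δ β]]]: functor [ρ φ] : (t→e), argument [ψ [δ β]] : t; result e.

e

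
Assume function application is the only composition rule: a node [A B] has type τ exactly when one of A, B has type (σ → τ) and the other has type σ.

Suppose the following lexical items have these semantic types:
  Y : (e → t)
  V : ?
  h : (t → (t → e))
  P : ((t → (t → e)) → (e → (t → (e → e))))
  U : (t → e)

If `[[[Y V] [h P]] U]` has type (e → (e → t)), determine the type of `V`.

[[[Y V] [h P]] U] is required to be (e → (e → t)). U : (t → e) cannot yield (e → (e → t)) as functor, so [[Y V] [h P]] : ((t → e) → (e → (e → t))).
[[Y V] [h P]] is required to be ((t → e) → (e → (e → t))). [h P] : (e → (t → (e → e))) cannot yield ((t → e) → (e → (e → t))) as functor, so [Y V] : ((e → (t → (e → e))) → ((t → e) → (e → (e → t)))).
[Y V] is required to be ((e → (t → (e → e))) → ((t → e) → (e → (e → t)))). Y : (e → t) cannot yield ((e → (t → (e → e))) → ((t → e) → (e → (e → t)))) as functor, so V : ((e → t) → ((e → (t → (e → e))) → ((t → e) → (e → (e → t))))).

((e → t) → ((e → (t → (e → e))) → ((t → e) → (e → (e → t)))))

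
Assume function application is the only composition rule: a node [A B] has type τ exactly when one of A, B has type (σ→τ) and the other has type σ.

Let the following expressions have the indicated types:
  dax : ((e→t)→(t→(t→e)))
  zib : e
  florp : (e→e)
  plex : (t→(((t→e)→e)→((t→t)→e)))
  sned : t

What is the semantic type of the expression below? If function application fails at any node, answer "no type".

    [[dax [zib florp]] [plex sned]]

At [zib florp], florp : (e→e) takes zib : e, giving e.
[dax [zib florp]]: ((e→t)→(t→(t→e))) and e cannot combine by function application — type clash.

no type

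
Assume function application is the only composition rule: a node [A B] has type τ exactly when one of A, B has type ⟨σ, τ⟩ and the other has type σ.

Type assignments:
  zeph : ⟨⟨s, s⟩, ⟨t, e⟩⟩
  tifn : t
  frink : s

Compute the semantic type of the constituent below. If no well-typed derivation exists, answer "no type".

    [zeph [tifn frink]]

At [tifn frink]: neither t nor s can take the other as argument; the node is ill-typed.

no type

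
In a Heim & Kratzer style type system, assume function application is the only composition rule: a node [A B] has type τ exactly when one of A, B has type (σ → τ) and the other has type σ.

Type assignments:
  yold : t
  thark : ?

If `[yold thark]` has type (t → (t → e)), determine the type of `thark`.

For [yold thark] to have type (t → (t → e)) with yold of type t, thark must be the function: thark : (t → (t → (t → e))).

(t → (t → (t → e)))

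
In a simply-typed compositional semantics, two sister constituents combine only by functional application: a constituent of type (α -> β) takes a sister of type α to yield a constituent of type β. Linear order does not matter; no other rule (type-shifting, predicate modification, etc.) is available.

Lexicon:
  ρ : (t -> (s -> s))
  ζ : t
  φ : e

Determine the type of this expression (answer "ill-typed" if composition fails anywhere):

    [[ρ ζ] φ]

At [ρ ζ], ρ : (t -> (s -> s)) takes ζ : t, giving (s -> s).
At [[ρ ζ] φ]: neither (s -> s) nor e can take the other as argument; the node is ill-typed.

ill-typed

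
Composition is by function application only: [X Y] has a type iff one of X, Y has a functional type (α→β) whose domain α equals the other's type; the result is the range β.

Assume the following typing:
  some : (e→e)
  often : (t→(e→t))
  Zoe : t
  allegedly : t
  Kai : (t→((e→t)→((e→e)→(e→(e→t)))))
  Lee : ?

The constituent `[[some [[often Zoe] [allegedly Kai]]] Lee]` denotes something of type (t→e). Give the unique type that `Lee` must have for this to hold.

((e→(e→t))→(t→e))

[[some [[often Zoe] [allegedly Kai]]] Lee] is required to be (t→e). [some [[often Zoe] [allegedly Kai]]] : (e→(e→t)) cannot yield (t→e) as functor, so Lee : ((e→(e→t))→(t→e)).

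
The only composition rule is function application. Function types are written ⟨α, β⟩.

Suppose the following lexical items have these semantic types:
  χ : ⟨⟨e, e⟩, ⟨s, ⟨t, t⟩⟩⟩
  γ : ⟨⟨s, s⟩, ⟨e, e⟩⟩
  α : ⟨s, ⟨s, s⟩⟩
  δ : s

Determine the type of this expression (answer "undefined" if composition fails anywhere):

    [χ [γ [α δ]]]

At [α δ], α : ⟨s, ⟨s, s⟩⟩ takes δ : s, giving ⟨s, s⟩.
At [γ [α δ]], γ : ⟨⟨s, s⟩, ⟨e, e⟩⟩ takes [α δ] : ⟨s, s⟩, giving ⟨e, e⟩.
At [χ [γ [α δ]]], χ : ⟨⟨e, e⟩, ⟨s, ⟨t, t⟩⟩⟩ takes [γ [α δ]] : ⟨e, e⟩, giving ⟨s, ⟨t, t⟩⟩.

⟨s, ⟨t, t⟩⟩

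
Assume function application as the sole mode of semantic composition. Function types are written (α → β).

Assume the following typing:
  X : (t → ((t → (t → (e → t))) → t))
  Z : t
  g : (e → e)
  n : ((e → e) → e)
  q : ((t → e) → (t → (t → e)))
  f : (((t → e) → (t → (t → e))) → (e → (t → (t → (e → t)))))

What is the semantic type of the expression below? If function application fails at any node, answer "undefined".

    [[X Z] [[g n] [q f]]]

t

At [X Z], X : (t → ((t → (t → (e → t))) → t)) takes Z : t, giving ((t → (t → (e → t))) → t).
At [g n], n : ((e → e) → e) takes g : (e → e), giving e.
At [q f], f : (((t → e) → (t → (t → e))) → (e → (t → (t → (e → t))))) takes q : ((t → e) → (t → (t → e))), giving (e → (t → (t → (e → t)))).
At [[g n] [q f]], [q f] : (e → (t → (t → (e → t)))) takes [g n] : e, giving (t → (t → (e → t))).
At [[X Z] [[g n] [q f]]], [X Z] : ((t → (t → (e → t))) → t) takes [[g n] [q f]] : (t → (t → (e → t))), giving t.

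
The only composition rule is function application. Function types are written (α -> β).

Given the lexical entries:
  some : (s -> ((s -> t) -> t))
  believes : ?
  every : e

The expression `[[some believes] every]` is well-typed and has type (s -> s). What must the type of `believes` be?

((s -> ((s -> t) -> t)) -> (e -> (s -> s)))

At [[some believes] every] (required: (s -> s)): every is e, which is not a function with range (s -> s); hence [some believes] is the functor — type (e -> (s -> s)).
At [some believes] (required: (e -> (s -> s))): some is (s -> ((s -> t) -> t)), which is not a function with range (e -> (s -> s)); hence believes is the functor — type ((s -> ((s -> t) -> t)) -> (e -> (s -> s))).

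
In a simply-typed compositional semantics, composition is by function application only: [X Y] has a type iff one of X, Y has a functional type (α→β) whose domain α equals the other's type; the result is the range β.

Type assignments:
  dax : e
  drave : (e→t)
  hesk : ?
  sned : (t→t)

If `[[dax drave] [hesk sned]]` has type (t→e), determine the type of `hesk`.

((t→t)→(t→(t→e)))

For [[dax drave] [hesk sned]] to have type (t→e) with [dax drave] of type t, [hesk sned] must be the function: [hesk sned] : (t→(t→e)).
For [hesk sned] to have type (t→(t→e)) with sned of type (t→t), hesk must be the function: hesk : ((t→t)→(t→(t→e))).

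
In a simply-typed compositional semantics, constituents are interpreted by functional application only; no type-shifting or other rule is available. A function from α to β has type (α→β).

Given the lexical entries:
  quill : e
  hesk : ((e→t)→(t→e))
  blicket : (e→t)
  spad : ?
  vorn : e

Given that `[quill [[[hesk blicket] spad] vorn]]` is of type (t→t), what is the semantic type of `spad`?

At [quill [[[hesk blicket] spad] vorn]] (required: (t→t)): quill is e, which is not a function with range (t→t); hence [[[hesk blicket] spad] vorn] is the functor — type (e→(t→t)).
At [[[hesk blicket] spad] vorn] (required: (e→(t→t))): vorn is e, which is not a function with range (e→(t→t)); hence [[hesk blicket] spad] is the functor — type (e→(e→(t→t))).
At [[hesk blicket] spad] (required: (e→(e→(t→t)))): [hesk blicket] is (t→e), which is not a function with range (e→(e→(t→t))); hence spad is the functor — type ((t→e)→(e→(e→(t→t)))).

((t→e)→(e→(e→(t→t))))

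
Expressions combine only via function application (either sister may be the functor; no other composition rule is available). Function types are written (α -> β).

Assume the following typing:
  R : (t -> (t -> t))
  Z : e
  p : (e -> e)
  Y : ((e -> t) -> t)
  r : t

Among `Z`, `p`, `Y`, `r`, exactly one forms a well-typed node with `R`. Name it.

Z : e — no; R wants t, and Z wants nothing (atomic).
p : (e -> e) — no; R wants t, and p wants e.
Y : ((e -> t) -> t) — no; R wants t, and Y wants (e -> t).
r — combines: R : (t -> (t -> t)) takes r : t as argument, giving (t -> t).

r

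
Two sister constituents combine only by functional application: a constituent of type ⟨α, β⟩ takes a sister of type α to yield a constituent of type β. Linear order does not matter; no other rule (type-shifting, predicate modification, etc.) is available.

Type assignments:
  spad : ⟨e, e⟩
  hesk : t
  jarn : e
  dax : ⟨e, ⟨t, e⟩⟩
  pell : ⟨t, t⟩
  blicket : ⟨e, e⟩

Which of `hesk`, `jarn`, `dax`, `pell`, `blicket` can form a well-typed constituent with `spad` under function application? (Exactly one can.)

hesk : t — does not combine with spad.
jarn — combines: spad : ⟨e, e⟩ takes jarn : e as argument, giving e.
dax : ⟨e, ⟨t, e⟩⟩ — does not combine with spad.
pell : ⟨t, t⟩ — does not combine with spad.
blicket : ⟨e, e⟩ — does not combine with spad.

jarn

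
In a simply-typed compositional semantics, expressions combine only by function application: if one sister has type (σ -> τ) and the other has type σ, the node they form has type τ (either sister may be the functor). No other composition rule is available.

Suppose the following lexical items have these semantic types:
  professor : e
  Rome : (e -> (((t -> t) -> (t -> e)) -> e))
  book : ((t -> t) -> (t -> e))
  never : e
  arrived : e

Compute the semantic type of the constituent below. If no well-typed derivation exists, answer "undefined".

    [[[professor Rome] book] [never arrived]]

[professor Rome]: (e -> (((t -> t) -> (t -> e)) -> e)) applied to e yields (((t -> t) -> (t -> e)) -> e).
[[professor Rome] book]: (((t -> t) -> (t -> e)) -> e) applied to ((t -> t) -> (t -> e)) yields e.
[never arrived]: e with e — neither is a function whose domain matches the other; composition fails here.

undefined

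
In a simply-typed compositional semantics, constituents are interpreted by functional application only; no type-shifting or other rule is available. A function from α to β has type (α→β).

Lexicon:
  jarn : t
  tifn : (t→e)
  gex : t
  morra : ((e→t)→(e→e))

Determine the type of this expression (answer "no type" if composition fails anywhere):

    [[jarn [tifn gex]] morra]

no type

[tifn gex]: (t→e) applied to t yields e.
At [jarn [tifn gex]]: neither t nor e can take the other as argument; the node is ill-typed.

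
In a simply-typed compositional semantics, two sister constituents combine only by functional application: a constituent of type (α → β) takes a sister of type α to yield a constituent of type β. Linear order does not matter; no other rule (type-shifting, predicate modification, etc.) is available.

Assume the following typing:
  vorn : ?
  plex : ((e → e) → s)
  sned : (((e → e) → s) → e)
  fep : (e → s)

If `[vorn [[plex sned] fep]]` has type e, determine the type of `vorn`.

[vorn [[plex sned] fep]] must have type e. The sister [[plex sned] fep] has type s; that is not a function onto e, so vorn must be the functor, of type (s → e).

(s → e)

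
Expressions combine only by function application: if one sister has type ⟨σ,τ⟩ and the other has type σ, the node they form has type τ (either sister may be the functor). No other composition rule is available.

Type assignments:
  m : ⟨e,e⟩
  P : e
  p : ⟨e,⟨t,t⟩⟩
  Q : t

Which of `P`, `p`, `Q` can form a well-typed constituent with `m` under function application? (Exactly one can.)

P — combines: m : ⟨e,e⟩ takes P : e as argument, giving e.
p : ⟨e,⟨t,t⟩⟩ — does not combine with m.
Q : t — does not combine with m.

P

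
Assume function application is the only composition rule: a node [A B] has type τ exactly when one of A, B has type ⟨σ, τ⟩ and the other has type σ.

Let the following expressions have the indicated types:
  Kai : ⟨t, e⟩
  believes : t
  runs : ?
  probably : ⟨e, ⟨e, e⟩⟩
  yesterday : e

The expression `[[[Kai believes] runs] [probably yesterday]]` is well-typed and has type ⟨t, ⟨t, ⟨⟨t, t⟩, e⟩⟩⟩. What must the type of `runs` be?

[[[Kai believes] runs] [probably yesterday]] is required to be ⟨t, ⟨t, ⟨⟨t, t⟩, e⟩⟩⟩. [probably yesterday] : ⟨e, e⟩ cannot yield ⟨t, ⟨t, ⟨⟨t, t⟩, e⟩⟩⟩ as functor, so [[Kai believes] runs] : ⟨⟨e, e⟩, ⟨t, ⟨t, ⟨⟨t, t⟩, e⟩⟩⟩⟩.
[[Kai believes] runs] is required to be ⟨⟨e, e⟩, ⟨t, ⟨t, ⟨⟨t, t⟩, e⟩⟩⟩⟩. [Kai believes] : e cannot yield ⟨⟨e, e⟩, ⟨t, ⟨t, ⟨⟨t, t⟩, e⟩⟩⟩⟩ as functor, so runs : ⟨e, ⟨⟨e, e⟩, ⟨t, ⟨t, ⟨⟨t, t⟩, e⟩⟩⟩⟩⟩.

⟨e, ⟨⟨e, e⟩, ⟨t, ⟨t, ⟨⟨t, t⟩, e⟩⟩⟩⟩⟩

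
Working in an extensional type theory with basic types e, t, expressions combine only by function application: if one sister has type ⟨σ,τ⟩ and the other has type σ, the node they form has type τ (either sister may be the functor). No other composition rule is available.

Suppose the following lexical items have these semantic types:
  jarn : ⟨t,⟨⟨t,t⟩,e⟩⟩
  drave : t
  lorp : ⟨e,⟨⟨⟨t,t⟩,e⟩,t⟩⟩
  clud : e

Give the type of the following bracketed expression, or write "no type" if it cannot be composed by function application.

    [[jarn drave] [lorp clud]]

t

[jarn drave]: functor jarn : ⟨t,⟨⟨t,t⟩,e⟩⟩, argument drave : t; result ⟨⟨t,t⟩,e⟩.
[lorp clud]: functor lorp : ⟨e,⟨⟨⟨t,t⟩,e⟩,t⟩⟩, argument clud : e; result ⟨⟨⟨t,t⟩,e⟩,t⟩.
[[jarn drave] [lorp clud]]: functor [lorp clud] : ⟨⟨⟨t,t⟩,e⟩,t⟩, argument [jarn drave] : ⟨⟨t,t⟩,e⟩; result t.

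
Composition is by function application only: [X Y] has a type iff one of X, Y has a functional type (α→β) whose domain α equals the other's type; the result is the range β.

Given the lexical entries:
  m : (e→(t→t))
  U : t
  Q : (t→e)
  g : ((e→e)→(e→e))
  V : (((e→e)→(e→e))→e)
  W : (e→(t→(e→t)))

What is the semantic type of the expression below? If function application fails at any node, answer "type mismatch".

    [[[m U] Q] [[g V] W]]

[m U]: (e→(t→t)) with t — neither is a function whose domain matches the other; composition fails here.

type mismatch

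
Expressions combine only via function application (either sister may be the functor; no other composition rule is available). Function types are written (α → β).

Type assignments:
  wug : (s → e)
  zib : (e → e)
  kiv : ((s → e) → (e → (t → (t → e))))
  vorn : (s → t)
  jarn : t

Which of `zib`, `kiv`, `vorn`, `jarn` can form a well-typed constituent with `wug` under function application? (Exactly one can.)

kiv

zib : (e → e) — wug needs s; zib needs e; neither fits.
kiv — combines: kiv : ((s → e) → (e → (t → (t → e)))) takes wug : (s → e) as argument, giving (e → (t → (t → e))).
vorn : (s → t) — wug needs s; vorn needs s; neither fits.
jarn : t — wug needs s; jarn needs nothing (atomic); neither fits.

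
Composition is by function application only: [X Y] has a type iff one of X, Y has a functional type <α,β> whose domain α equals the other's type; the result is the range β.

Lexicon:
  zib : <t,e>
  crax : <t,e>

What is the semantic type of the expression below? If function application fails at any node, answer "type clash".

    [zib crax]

[zib crax]: <t,e> and <t,e> cannot combine by function application — type clash.

type clash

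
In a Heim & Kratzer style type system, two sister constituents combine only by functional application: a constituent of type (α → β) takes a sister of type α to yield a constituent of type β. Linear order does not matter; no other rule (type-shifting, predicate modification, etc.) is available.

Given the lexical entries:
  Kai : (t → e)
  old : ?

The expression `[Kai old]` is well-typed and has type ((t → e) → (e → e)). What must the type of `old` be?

[Kai old] must have type ((t → e) → (e → e)). The sister Kai has type (t → e); that is not a function onto ((t → e) → (e → e)), so old must be the functor, of type ((t → e) → ((t → e) → (e → e))).

((t → e) → ((t → e) → (e → e)))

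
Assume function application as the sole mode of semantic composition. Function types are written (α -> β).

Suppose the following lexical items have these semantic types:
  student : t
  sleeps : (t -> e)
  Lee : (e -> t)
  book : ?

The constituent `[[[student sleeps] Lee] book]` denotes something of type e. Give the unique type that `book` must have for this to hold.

[[[student sleeps] Lee] book] must have type e. The sister [[student sleeps] Lee] has type t; that is not a function onto e, so book must be the functor, of type (t -> e).

(t -> e)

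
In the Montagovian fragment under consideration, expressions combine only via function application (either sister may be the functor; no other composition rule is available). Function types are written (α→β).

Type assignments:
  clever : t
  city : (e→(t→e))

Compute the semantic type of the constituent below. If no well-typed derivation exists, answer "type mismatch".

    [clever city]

At [clever city]: neither t nor (e→(t→e)) can take the other as argument; the node is ill-typed.

type mismatch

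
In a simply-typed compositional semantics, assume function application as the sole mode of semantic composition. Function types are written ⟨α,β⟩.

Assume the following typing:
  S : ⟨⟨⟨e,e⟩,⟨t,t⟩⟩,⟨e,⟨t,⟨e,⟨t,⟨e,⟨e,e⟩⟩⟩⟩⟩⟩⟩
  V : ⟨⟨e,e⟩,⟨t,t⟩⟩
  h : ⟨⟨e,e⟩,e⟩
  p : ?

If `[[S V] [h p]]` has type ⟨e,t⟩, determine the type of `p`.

⟨⟨⟨e,e⟩,e⟩,⟨⟨e,⟨t,⟨e,⟨t,⟨e,⟨e,e⟩⟩⟩⟩⟩⟩,⟨e,t⟩⟩⟩

For [[S V] [h p]] to have type ⟨e,t⟩ with [S V] of type ⟨e,⟨t,⟨e,⟨t,⟨e,⟨e,e⟩⟩⟩⟩⟩⟩, [h p] must be the function: [h p] : ⟨⟨e,⟨t,⟨e,⟨t,⟨e,⟨e,e⟩⟩⟩⟩⟩⟩,⟨e,t⟩⟩.
For [h p] to have type ⟨⟨e,⟨t,⟨e,⟨t,⟨e,⟨e,e⟩⟩⟩⟩⟩⟩,⟨e,t⟩⟩ with h of type ⟨⟨e,e⟩,e⟩, p must be the function: p : ⟨⟨⟨e,e⟩,e⟩,⟨⟨e,⟨t,⟨e,⟨t,⟨e,⟨e,e⟩⟩⟩⟩⟩⟩,⟨e,t⟩⟩⟩.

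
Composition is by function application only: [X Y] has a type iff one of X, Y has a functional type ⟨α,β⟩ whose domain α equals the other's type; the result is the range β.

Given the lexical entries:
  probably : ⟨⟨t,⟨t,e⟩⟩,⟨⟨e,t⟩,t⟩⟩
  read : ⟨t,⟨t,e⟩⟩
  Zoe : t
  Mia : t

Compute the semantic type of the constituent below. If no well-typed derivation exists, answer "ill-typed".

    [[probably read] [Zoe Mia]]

ill-typed

[probably read] — probably of type ⟨⟨t,⟨t,e⟩⟩,⟨⟨e,t⟩,t⟩⟩ combines with read of type ⟨t,⟨t,e⟩⟩: type ⟨⟨e,t⟩,t⟩.
At [Zoe Mia]: neither t nor t can take the other as argument; the node is ill-typed.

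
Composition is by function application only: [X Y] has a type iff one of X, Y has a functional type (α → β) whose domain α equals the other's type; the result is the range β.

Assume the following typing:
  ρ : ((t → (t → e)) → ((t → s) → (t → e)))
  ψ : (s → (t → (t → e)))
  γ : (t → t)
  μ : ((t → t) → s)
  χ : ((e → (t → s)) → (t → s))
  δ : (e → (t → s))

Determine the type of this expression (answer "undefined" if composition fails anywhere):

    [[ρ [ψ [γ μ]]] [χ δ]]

(t → e)

At [γ μ], μ : ((t → t) → s) takes γ : (t → t), giving s.
At [ψ [γ μ]], ψ : (s → (t → (t → e))) takes [γ μ] : s, giving (t → (t → e)).
At [ρ [ψ [γ μ]]], ρ : ((t → (t → e)) → ((t → s) → (t → e))) takes [ψ [γ μ]] : (t → (t → e)), giving ((t → s) → (t → e)).
At [χ δ], χ : ((e → (t → s)) → (t → s)) takes δ : (e → (t → s)), giving (t → s).
At [[ρ [ψ [γ μ]]] [χ δ]], [ρ [ψ [γ μ]]] : ((t → s) → (t → e)) takes [χ δ] : (t → s), giving (t → e).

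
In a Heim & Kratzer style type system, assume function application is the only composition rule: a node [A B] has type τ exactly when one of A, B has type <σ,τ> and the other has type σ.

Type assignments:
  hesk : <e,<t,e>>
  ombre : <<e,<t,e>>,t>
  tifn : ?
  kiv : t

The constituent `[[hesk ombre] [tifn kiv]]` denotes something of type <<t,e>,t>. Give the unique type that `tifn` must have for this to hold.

[[hesk ombre] [tifn kiv]] must have type <<t,e>,t>. The sister [hesk ombre] has type t; that is not a function onto <<t,e>,t>, so [tifn kiv] must be the functor, of type <t,<<t,e>,t>>.
[tifn kiv] must have type <t,<<t,e>,t>>. The sister kiv has type t; that is not a function onto <t,<<t,e>,t>>, so tifn must be the functor, of type <t,<t,<<t,e>,t>>>.

<t,<t,<<t,e>,t>>>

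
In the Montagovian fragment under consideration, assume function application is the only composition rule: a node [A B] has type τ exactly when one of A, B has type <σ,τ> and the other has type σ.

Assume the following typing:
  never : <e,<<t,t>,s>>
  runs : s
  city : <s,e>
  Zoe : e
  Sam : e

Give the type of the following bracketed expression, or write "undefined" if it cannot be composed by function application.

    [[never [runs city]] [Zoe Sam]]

undefined

[runs city]: functor city : <s,e>, argument runs : s; result e.
[never [runs city]]: functor never : <e,<<t,t>,s>>, argument [runs city] : e; result <<t,t>,s>.
[Zoe Sam]: e with e — neither is a function whose domain matches the other; composition fails here.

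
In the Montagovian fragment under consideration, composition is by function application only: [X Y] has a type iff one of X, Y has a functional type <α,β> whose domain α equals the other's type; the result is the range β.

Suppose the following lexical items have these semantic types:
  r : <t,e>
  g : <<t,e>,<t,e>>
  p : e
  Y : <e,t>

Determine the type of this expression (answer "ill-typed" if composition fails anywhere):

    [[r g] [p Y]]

e

[r g]: functor g : <<t,e>,<t,e>>, argument r : <t,e>; result <t,e>.
[p Y]: functor Y : <e,t>, argument p : e; result t.
[[r g] [p Y]]: functor [r g] : <t,e>, argument [p Y] : t; result e.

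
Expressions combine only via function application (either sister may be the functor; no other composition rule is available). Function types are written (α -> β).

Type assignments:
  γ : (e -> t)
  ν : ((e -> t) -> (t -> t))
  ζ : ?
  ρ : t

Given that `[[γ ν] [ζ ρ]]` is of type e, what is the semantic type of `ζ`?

[[γ ν] [ζ ρ]] is required to be e. [γ ν] : (t -> t) cannot yield e as functor, so [ζ ρ] : ((t -> t) -> e).
[ζ ρ] is required to be ((t -> t) -> e). ρ : t cannot yield ((t -> t) -> e) as functor, so ζ : (t -> ((t -> t) -> e)).

(t -> ((t -> t) -> e))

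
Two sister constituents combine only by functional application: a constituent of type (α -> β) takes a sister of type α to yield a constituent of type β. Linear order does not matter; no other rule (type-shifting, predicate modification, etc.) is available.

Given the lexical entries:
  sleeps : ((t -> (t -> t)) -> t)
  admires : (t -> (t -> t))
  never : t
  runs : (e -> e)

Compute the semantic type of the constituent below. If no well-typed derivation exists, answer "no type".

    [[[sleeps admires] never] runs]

no type

[sleeps admires]: functor sleeps : ((t -> (t -> t)) -> t), argument admires : (t -> (t -> t)); result t.
At [[sleeps admires] never]: neither t nor t can take the other as argument; the node is ill-typed.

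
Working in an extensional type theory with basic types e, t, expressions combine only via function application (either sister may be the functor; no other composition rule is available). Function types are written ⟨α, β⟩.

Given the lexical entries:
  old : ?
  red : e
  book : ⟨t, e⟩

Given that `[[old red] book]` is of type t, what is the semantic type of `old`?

For [[old red] book] to have type t with book of type ⟨t, e⟩, [old red] must be the function: [old red] : ⟨⟨t, e⟩, t⟩.
For [old red] to have type ⟨⟨t, e⟩, t⟩ with red of type e, old must be the function: old : ⟨e, ⟨⟨t, e⟩, t⟩⟩.

⟨e, ⟨⟨t, e⟩, t⟩⟩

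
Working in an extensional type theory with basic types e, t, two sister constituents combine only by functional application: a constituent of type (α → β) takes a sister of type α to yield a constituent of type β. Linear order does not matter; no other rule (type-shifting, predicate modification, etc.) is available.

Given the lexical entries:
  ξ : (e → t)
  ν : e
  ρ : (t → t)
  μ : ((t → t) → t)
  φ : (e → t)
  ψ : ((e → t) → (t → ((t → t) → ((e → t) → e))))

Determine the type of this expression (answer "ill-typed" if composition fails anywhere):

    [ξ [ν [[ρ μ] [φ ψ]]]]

ill-typed

[ρ μ] — μ of type ((t → t) → t) combines with ρ of type (t → t): type t.
[φ ψ] — ψ of type ((e → t) → (t → ((t → t) → ((e → t) → e)))) combines with φ of type (e → t): type (t → ((t → t) → ((e → t) → e))).
[[ρ μ] [φ ψ]] — [φ ψ] of type (t → ((t → t) → ((e → t) → e))) combines with [ρ μ] of type t: type ((t → t) → ((e → t) → e)).
[ν [[ρ μ] [φ ψ]]]: e and ((t → t) → ((e → t) → e)) cannot combine by function application — type clash.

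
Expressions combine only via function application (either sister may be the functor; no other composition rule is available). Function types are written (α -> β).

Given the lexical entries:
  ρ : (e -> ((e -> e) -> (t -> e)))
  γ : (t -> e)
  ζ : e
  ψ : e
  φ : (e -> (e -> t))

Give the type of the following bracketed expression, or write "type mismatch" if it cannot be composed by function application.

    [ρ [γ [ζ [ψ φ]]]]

((e -> e) -> (t -> e))

[ψ φ]: (e -> (e -> t)) applied to e yields (e -> t).
[ζ [ψ φ]]: (e -> t) applied to e yields t.
[γ [ζ [ψ φ]]]: (t -> e) applied to t yields e.
[ρ [γ [ζ [ψ φ]]]]: (e -> ((e -> e) -> (t -> e))) applied to e yields ((e -> e) -> (t -> e)).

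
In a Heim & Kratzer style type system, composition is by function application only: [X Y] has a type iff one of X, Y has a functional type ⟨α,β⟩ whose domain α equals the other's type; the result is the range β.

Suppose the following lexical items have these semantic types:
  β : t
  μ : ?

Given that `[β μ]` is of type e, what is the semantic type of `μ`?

⟨t,e⟩

[β μ] is required to be e. β : t cannot yield e as functor, so μ : ⟨t,e⟩.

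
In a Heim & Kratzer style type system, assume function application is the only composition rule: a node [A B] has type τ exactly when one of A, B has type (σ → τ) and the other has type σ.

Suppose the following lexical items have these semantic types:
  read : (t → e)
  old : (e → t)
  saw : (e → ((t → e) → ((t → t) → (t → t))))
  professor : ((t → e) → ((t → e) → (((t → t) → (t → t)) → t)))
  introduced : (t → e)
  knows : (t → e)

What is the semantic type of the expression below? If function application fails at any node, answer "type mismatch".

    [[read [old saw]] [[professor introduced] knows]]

[old saw]: (e → t) with (e → ((t → e) → ((t → t) → (t → t)))) — neither is a function whose domain matches the other; composition fails here.

type mismatch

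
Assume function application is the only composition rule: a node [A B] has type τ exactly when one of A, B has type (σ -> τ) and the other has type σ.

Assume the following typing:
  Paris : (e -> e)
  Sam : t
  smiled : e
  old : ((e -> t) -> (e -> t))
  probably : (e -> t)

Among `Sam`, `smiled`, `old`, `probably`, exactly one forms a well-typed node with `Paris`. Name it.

smiled

Sam : t — neither side's domain matches the other.
smiled — combines: Paris : (e -> e) takes smiled : e as argument, giving e.
old : ((e -> t) -> (e -> t)) — neither side's domain matches the other.
probably : (e -> t) — neither side's domain matches the other.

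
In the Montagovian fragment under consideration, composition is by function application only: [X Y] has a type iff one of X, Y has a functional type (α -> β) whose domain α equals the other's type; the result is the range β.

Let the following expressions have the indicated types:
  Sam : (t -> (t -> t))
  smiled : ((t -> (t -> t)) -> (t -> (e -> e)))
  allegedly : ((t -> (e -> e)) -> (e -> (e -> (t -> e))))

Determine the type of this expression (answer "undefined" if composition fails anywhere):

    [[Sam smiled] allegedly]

[Sam smiled]: functor smiled : ((t -> (t -> t)) -> (t -> (e -> e))), argument Sam : (t -> (t -> t)); result (t -> (e -> e)).
[[Sam smiled] allegedly]: functor allegedly : ((t -> (e -> e)) -> (e -> (e -> (t -> e)))), argument [Sam smiled] : (t -> (e -> e)); result (e -> (e -> (t -> e))).

(e -> (e -> (t -> e)))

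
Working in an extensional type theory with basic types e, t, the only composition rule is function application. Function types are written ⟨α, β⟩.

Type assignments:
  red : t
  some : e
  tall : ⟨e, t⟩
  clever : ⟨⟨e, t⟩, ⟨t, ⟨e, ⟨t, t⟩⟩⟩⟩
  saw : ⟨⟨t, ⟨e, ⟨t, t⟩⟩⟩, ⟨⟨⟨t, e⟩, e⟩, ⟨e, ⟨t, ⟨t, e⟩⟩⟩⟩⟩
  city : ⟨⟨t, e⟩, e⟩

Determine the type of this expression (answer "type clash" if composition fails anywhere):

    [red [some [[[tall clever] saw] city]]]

⟨t, e⟩

[tall clever] — clever of type ⟨⟨e, t⟩, ⟨t, ⟨e, ⟨t, t⟩⟩⟩⟩ combines with tall of type ⟨e, t⟩: type ⟨t, ⟨e, ⟨t, t⟩⟩⟩.
[[tall clever] saw] — saw of type ⟨⟨t, ⟨e, ⟨t, t⟩⟩⟩, ⟨⟨⟨t, e⟩, e⟩, ⟨e, ⟨t, ⟨t, e⟩⟩⟩⟩⟩ combines with [tall clever] of type ⟨t, ⟨e, ⟨t, t⟩⟩⟩: type ⟨⟨⟨t, e⟩, e⟩, ⟨e, ⟨t, ⟨t, e⟩⟩⟩⟩.
[[[tall clever] saw] city] — [[tall clever] saw] of type ⟨⟨⟨t, e⟩, e⟩, ⟨e, ⟨t, ⟨t, e⟩⟩⟩⟩ combines with city of type ⟨⟨t, e⟩, e⟩: type ⟨e, ⟨t, ⟨t, e⟩⟩⟩.
[some [[[tall clever] saw] city]] — [[[tall clever] saw] city] of type ⟨e, ⟨t, ⟨t, e⟩⟩⟩ combines with some of type e: type ⟨t, ⟨t, e⟩⟩.
[red [some [[[tall clever] saw] city]]] — [some [[[tall clever] saw] city]] of type ⟨t, ⟨t, e⟩⟩ combines with red of type t: type ⟨t, e⟩.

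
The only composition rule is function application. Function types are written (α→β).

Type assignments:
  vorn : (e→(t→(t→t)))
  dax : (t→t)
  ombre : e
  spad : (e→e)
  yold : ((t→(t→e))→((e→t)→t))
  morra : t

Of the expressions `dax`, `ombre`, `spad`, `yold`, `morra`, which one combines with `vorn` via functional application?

dax : (t→t) — no; vorn wants e, and dax wants t.
ombre — combines: vorn : (e→(t→(t→t))) takes ombre : e as argument, giving (t→(t→t)).
spad : (e→e) — no; vorn wants e, and spad wants e.
yold : ((t→(t→e))→((e→t)→t)) — no; vorn wants e, and yold wants (t→(t→e)).
morra : t — no; vorn wants e, and morra wants nothing (atomic).

ombre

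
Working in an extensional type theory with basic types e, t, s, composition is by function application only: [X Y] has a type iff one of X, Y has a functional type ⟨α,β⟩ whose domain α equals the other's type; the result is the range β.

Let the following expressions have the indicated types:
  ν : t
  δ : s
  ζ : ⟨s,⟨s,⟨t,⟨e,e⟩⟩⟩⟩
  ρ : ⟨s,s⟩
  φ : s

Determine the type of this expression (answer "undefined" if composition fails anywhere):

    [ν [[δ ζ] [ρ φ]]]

[δ ζ] — ζ of type ⟨s,⟨s,⟨t,⟨e,e⟩⟩⟩⟩ combines with δ of type s: type ⟨s,⟨t,⟨e,e⟩⟩⟩.
[ρ φ] — ρ of type ⟨s,s⟩ combines with φ of type s: type s.
[[δ ζ] [ρ φ]] — [δ ζ] of type ⟨s,⟨t,⟨e,e⟩⟩⟩ combines with [ρ φ] of type s: type ⟨t,⟨e,e⟩⟩.
[ν [[δ ζ] [ρ φ]]] — [[δ ζ] [ρ φ]] of type ⟨t,⟨e,e⟩⟩ combines with ν of type t: type ⟨e,e⟩.

⟨e,e⟩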